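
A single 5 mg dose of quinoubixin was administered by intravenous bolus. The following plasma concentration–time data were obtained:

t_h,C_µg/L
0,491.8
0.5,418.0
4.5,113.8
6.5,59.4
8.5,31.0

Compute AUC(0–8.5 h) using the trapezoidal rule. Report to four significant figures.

AUC = 1555 µg/L·h

Trapezoidal AUC_0→8.5:
  [0→0.5]: (491.8+418.0)/2 × 0.5 = 227.45
  [0.5→4.5]: (418.0+113.8)/2 × 4 = 1063.6
  [4.5→6.5]: (113.8+59.4)/2 × 2 = 173.2
  [6.5→8.5]: (59.4+31.0)/2 × 2 = 90.4
  Sum = 1554.65 µg/L·h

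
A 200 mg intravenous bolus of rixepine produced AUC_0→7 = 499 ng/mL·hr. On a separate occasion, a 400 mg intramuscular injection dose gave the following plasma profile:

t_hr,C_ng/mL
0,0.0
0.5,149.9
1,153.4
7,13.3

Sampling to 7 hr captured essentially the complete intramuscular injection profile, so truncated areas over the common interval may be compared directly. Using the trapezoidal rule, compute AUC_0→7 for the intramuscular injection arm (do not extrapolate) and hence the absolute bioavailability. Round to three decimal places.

Trapezoidal AUC_0→7 (intramuscular injection):
  [0→0.5]: (0.0+149.9)/2 × 0.5 = 37.475
  [0.5→1]: (149.9+153.4)/2 × 0.5 = 75.825
  [1→7]: (153.4+13.3)/2 × 6 = 500.1
  Sum = 613.4 ng/mL·hr
F = (AUC_ev/D_ev)/(AUC_iv/D_iv) = (613.4/400)/(499/200) = 1.5335/2.495 = 0.6146

F = 0.615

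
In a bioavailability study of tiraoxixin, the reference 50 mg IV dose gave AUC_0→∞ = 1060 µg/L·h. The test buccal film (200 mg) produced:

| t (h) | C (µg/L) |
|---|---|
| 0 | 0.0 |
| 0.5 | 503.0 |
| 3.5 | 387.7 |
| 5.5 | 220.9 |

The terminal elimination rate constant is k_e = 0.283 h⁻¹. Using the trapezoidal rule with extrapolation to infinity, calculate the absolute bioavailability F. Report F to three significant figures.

F = 0.672

Trapezoidal AUC_0→5.5 (buccal film):
  [0→0.5]: (0.0+503.0)/2 × 0.5 = 125.75
  [0.5→3.5]: (503.0+387.7)/2 × 3 = 1336.05
  [3.5→5.5]: (387.7+220.9)/2 × 2 = 608.6
  Sum = 2070.4 µg/L·h
Tail: C_last/k_e = 220.9/0.283 = 780.565
AUC_0→∞ (buccal film) = 2070.4 + 780.565 = 2850.965 µg/L·h
F = (AUC_ev/D_ev)/(AUC_iv/D_iv) = (2850.965/200)/(1060/50) = 14.254825/21.2 = 0.6724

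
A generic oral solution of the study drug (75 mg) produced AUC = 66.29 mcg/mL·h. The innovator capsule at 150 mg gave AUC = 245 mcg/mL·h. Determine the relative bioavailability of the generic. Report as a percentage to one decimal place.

F_rel = (AUC_test/D_test) / (AUC_ref/D_ref)
      = (66.29/75) / (245/150)
      = 0.883867 / 1.63333 = 0.5411 = 54.11%

F_rel = 54.1%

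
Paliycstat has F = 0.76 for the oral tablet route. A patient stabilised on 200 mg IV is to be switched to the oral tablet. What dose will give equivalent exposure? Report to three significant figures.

For equal systemic exposure: F × D_ev = D_iv
D_ev = D_iv / F = 200 / 0.76 = 263.158 mg

D_oral = 263 mg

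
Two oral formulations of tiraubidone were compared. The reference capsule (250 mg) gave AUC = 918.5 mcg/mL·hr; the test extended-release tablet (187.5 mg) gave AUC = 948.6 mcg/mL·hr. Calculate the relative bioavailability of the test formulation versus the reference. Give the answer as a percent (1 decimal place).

F_rel = 137.7%

F_rel = (AUC_test/D_test) / (AUC_ref/D_ref)
      = (948.6/187.5) / (918.5/250)
      = 5.0592 / 3.674 = 1.3770 = 137.70%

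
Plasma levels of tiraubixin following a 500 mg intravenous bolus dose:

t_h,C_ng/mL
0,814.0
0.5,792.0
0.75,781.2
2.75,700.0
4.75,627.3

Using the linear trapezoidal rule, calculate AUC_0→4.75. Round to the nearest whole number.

Trapezoidal AUC_0→4.75:
  [0→0.5]: (814.0+792.0)/2 × 0.5 = 401.5
  [0.5→0.75]: (792.0+781.2)/2 × 0.25 = 196.65
  [0.75→2.75]: (781.2+700.0)/2 × 2 = 1481.2
  [2.75→4.75]: (700.0+627.3)/2 × 2 = 1327.3
  Sum = 3406.65 ng/mL·h

AUC = 3407 ng/mL·h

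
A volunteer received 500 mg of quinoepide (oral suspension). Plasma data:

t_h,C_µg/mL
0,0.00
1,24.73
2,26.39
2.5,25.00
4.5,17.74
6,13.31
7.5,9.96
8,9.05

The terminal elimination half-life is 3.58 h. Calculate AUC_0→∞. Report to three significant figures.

AUC = 186 µg/mL·h

Trapezoidal AUC_0→8:
  [0→1]: (0.00+24.73)/2 × 1 = 12.365
  [1→2]: (24.73+26.39)/2 × 1 = 25.56
  [2→2.5]: (26.39+25.00)/2 × 0.5 = 12.8475
  [2.5→4.5]: (25.00+17.74)/2 × 2 = 42.74
  [4.5→6]: (17.74+13.31)/2 × 1.5 = 23.2875
  [6→7.5]: (13.31+9.96)/2 × 1.5 = 17.4525
  [7.5→8]: (9.96+9.05)/2 × 0.5 = 4.7525
  Sum = 139.005 µg/mL·h
k_e = ln2 / t½ = 0.693147 / 3.58 = 0.1936 h^-1
Extrapolated tail: C_last / k_e = 9.05 / 0.1936 = 46.746
AUC_0→∞ = 139.005 + 46.746 = 185.751 µg/mL·h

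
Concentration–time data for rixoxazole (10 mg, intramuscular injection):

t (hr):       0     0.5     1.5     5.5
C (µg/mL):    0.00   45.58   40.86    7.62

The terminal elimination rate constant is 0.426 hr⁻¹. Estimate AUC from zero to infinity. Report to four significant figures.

Trapezoidal AUC_0→5.5:
  [0→0.5]: (0.00+45.58)/2 × 0.5 = 11.395
  [0.5→1.5]: (45.58+40.86)/2 × 1 = 43.22
  [1.5→5.5]: (40.86+7.62)/2 × 4 = 96.96
  Sum = 151.575 µg/mL·hr
Extrapolated tail: C_last / k_e = 7.62 / 0.426 = 17.887
AUC_0→∞ = 151.575 + 17.887 = 169.462 µg/mL·hr

AUC = 169.5 µg/mL·hr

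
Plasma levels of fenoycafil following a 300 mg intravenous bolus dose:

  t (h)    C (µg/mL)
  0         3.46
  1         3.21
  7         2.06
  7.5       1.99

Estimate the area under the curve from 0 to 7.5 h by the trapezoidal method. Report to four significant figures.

AUC = 20.16 µg/mL·h

Trapezoidal AUC_0→7.5:
  [0→1]: (3.46+3.21)/2 × 1 = 3.335
  [1→7]: (3.21+2.06)/2 × 6 = 15.81
  [7→7.5]: (2.06+1.99)/2 × 0.5 = 1.0125
  Sum = 20.1575 µg/mL·h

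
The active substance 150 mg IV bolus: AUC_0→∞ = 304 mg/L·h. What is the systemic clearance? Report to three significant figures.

CL = 0.493 L/h

CL = Dose_iv / AUC_0→∞
   = 150 / 304 = 0.493421 L/h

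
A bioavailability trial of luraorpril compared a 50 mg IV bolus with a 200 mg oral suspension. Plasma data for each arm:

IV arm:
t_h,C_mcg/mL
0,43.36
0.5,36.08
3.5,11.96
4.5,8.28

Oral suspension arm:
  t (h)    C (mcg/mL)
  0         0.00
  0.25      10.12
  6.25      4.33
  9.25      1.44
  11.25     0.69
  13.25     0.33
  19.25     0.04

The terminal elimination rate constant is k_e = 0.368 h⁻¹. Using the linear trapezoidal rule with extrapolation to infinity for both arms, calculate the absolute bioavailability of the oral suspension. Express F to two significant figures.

F = 0.12

Trapezoidal AUC_0→4.5 (IV):
  [0→0.5]: (43.36+36.08)/2 × 0.5 = 19.86
  [0.5→3.5]: (36.08+11.96)/2 × 3 = 72.06
  [3.5→4.5]: (11.96+8.28)/2 × 1 = 10.12
  Sum = 102.04 mcg/mL·h
IV tail: 8.28/0.368 = 22.500; AUC_iv,0→∞ = 102.04 + 22.500 = 124.54 mcg/mL·h
Trapezoidal AUC_0→19.25 (oral suspension):
  [0→0.25]: (0.00+10.12)/2 × 0.25 = 1.265
  [0.25→6.25]: (10.12+4.33)/2 × 6 = 43.35
  [6.25→9.25]: (4.33+1.44)/2 × 3 = 8.655
  [9.25→11.25]: (1.44+0.69)/2 × 2 = 2.13
  [11.25→13.25]: (0.69+0.33)/2 × 2 = 1.02
  [13.25→19.25]: (0.33+0.04)/2 × 6 = 1.11
  Sum = 57.53 mcg/mL·h
oral suspension tail: 0.04/0.368 = 0.109; AUC_ev,0→∞ = 57.53 + 0.109 = 57.639 mcg/mL·h
F = (AUC_ev/D_ev)/(AUC_iv/D_iv) = (57.639/200)/(124.54/50) = 0.288195/2.4908 = 0.1157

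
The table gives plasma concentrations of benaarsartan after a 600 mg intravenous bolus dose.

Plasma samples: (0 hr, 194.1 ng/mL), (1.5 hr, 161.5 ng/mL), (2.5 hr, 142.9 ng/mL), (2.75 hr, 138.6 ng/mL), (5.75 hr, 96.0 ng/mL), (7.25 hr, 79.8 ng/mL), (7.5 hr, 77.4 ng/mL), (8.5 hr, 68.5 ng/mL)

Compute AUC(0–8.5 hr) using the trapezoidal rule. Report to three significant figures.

AUC = 1030 ng/mL·hr

Trapezoidal AUC_0→8.5:
  [0→1.5]: (194.1+161.5)/2 × 1.5 = 266.7
  [1.5→2.5]: (161.5+142.9)/2 × 1 = 152.2
  [2.5→2.75]: (142.9+138.6)/2 × 0.25 = 35.1875
  [2.75→5.75]: (138.6+96.0)/2 × 3 = 351.9
  [5.75→7.25]: (96.0+79.8)/2 × 1.5 = 131.85
  [7.25→7.5]: (79.8+77.4)/2 × 0.25 = 19.65
  [7.5→8.5]: (77.4+68.5)/2 × 1 = 72.95
  Sum = 1030.4375 ng/mL·hr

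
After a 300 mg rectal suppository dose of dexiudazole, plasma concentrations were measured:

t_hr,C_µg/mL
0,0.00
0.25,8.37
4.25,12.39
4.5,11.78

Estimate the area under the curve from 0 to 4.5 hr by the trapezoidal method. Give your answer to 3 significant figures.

AUC = 45.6 µg/mL·hr

Trapezoidal AUC_0→4.5:
  [0→0.25]: (0.00+8.37)/2 × 0.25 = 1.04625
  [0.25→4.25]: (8.37+12.39)/2 × 4 = 41.52
  [4.25→4.5]: (12.39+11.78)/2 × 0.25 = 3.02125
  Sum = 45.5875 µg/mL·hr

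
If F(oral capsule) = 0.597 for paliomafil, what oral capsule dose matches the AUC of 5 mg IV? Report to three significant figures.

For equal systemic exposure: F × D_ev = D_iv
D_ev = D_iv / F = 5 / 0.597 = 8.37521 mg

D_oral = 8.38 mg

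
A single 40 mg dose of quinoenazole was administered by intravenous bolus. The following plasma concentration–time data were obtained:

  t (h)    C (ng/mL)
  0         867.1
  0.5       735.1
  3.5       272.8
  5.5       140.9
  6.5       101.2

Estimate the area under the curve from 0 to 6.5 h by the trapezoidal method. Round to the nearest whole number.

AUC = 2447 ng/mL·h

Trapezoidal AUC_0→6.5:
  [0→0.5]: (867.1+735.1)/2 × 0.5 = 400.55
  [0.5→3.5]: (735.1+272.8)/2 × 3 = 1511.85
  [3.5→5.5]: (272.8+140.9)/2 × 2 = 413.7
  [5.5→6.5]: (140.9+101.2)/2 × 1 = 121.05
  Sum = 2447.15 ng/mL·h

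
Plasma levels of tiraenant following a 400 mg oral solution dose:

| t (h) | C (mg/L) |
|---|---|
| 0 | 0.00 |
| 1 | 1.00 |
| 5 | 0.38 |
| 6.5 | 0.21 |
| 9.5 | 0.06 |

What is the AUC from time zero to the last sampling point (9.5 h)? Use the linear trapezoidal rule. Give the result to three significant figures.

AUC = 4.11 mg/L·h

Trapezoidal AUC_0→9.5:
  [0→1]: (0.00+1.00)/2 × 1 = 0.5
  [1→5]: (1.00+0.38)/2 × 4 = 2.76
  [5→6.5]: (0.38+0.21)/2 × 1.5 = 0.4425
  [6.5→9.5]: (0.21+0.06)/2 × 3 = 0.405
  Sum = 4.1075 mg/L·h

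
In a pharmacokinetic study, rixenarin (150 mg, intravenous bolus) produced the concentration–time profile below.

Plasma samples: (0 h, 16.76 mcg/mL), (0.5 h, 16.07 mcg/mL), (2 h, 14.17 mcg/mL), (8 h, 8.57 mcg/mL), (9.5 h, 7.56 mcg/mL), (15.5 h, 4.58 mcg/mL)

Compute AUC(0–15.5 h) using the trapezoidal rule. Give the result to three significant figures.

AUC = 148 mcg/mL·h

Trapezoidal AUC_0→15.5:
  [0→0.5]: (16.76+16.07)/2 × 0.5 = 8.2075
  [0.5→2]: (16.07+14.17)/2 × 1.5 = 22.68
  [2→8]: (14.17+8.57)/2 × 6 = 68.22
  [8→9.5]: (8.57+7.56)/2 × 1.5 = 12.0975
  [9.5→15.5]: (7.56+4.58)/2 × 6 = 36.42
  Sum = 147.625 mcg/mL·h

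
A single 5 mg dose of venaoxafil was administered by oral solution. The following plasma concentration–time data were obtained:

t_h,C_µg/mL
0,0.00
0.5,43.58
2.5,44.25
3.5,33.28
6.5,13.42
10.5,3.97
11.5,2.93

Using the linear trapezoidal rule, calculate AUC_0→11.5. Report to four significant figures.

Trapezoidal AUC_0→11.5:
  [0→0.5]: (0.00+43.58)/2 × 0.5 = 10.895
  [0.5→2.5]: (43.58+44.25)/2 × 2 = 87.83
  [2.5→3.5]: (44.25+33.28)/2 × 1 = 38.765
  [3.5→6.5]: (33.28+13.42)/2 × 3 = 70.05
  [6.5→10.5]: (13.42+3.97)/2 × 4 = 34.78
  [10.5→11.5]: (3.97+2.93)/2 × 1 = 3.45
  Sum = 245.77 µg/mL·h

AUC = 245.8 µg/mL·h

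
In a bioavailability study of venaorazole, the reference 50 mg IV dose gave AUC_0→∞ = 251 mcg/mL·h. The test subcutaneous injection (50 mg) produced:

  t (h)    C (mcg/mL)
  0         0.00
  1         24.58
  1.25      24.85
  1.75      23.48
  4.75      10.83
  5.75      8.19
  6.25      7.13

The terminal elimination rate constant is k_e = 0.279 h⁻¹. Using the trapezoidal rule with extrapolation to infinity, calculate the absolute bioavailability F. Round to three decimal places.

F = 0.482

Trapezoidal AUC_0→6.25 (subcutaneous injection):
  [0→1]: (0.00+24.58)/2 × 1 = 12.29
  [1→1.25]: (24.58+24.85)/2 × 0.25 = 6.17875
  [1.25→1.75]: (24.85+23.48)/2 × 0.5 = 12.0825
  [1.75→4.75]: (23.48+10.83)/2 × 3 = 51.465
  [4.75→5.75]: (10.83+8.19)/2 × 1 = 9.51
  [5.75→6.25]: (8.19+7.13)/2 × 0.5 = 3.83
  Sum = 95.35625 mcg/mL·h
Tail: C_last/k_e = 7.13/0.279 = 25.556
AUC_0→∞ (subcutaneous injection) = 95.35625 + 25.556 = 120.91225 mcg/mL·h
F = (AUC_ev/D_ev)/(AUC_iv/D_iv) = (120.91225/50)/(251/50) = 2.418245/5.02 = 0.4817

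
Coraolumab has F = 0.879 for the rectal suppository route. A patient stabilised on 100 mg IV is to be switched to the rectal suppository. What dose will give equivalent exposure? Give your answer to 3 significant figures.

For equal systemic exposure: F × D_ev = D_iv
D_ev = D_iv / F = 100 / 0.879 = 113.766 mg

D_rectal = 114 mg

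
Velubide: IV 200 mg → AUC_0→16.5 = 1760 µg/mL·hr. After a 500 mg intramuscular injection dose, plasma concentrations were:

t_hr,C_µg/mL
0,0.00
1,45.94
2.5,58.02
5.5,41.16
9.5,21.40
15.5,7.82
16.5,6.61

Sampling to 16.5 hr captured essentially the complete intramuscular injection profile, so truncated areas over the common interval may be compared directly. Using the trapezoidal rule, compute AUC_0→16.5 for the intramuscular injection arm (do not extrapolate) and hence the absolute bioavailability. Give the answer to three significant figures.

Trapezoidal AUC_0→16.5 (intramuscular injection):
  [0→1]: (0.00+45.94)/2 × 1 = 22.97
  [1→2.5]: (45.94+58.02)/2 × 1.5 = 77.97
  [2.5→5.5]: (58.02+41.16)/2 × 3 = 148.77
  [5.5→9.5]: (41.16+21.40)/2 × 4 = 125.12
  [9.5→15.5]: (21.40+7.82)/2 × 6 = 87.66
  [15.5→16.5]: (7.82+6.61)/2 × 1 = 7.215
  Sum = 469.705 µg/mL·hr
F = (AUC_ev/D_ev)/(AUC_iv/D_iv) = (469.705/500)/(1760/200) = 0.93941/8.8 = 0.1068

F = 0.107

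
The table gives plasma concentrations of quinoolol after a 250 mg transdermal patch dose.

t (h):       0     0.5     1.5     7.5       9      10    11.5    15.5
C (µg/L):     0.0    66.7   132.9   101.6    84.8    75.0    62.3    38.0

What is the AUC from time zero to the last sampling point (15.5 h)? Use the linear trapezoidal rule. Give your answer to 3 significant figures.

AUC = 1340 µg/L·h

Trapezoidal AUC_0→15.5:
  [0→0.5]: (0.0+66.7)/2 × 0.5 = 16.675
  [0.5→1.5]: (66.7+132.9)/2 × 1 = 99.8
  [1.5→7.5]: (132.9+101.6)/2 × 6 = 703.5
  [7.5→9]: (101.6+84.8)/2 × 1.5 = 139.8
  [9→10]: (84.8+75.0)/2 × 1 = 79.9
  [10→11.5]: (75.0+62.3)/2 × 1.5 = 102.975
  [11.5→15.5]: (62.3+38.0)/2 × 4 = 200.6
  Sum = 1343.25 µg/L·h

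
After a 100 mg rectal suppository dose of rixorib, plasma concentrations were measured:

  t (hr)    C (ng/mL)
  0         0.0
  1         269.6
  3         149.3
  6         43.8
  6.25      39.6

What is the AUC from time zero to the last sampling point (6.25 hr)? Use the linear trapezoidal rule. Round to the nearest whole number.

AUC = 854 ng/mL·hr

Trapezoidal AUC_0→6.25:
  [0→1]: (0.0+269.6)/2 × 1 = 134.8
  [1→3]: (269.6+149.3)/2 × 2 = 418.9
  [3→6]: (149.3+43.8)/2 × 3 = 289.65
  [6→6.25]: (43.8+39.6)/2 × 0.25 = 10.425
  Sum = 853.775 ng/mL·hr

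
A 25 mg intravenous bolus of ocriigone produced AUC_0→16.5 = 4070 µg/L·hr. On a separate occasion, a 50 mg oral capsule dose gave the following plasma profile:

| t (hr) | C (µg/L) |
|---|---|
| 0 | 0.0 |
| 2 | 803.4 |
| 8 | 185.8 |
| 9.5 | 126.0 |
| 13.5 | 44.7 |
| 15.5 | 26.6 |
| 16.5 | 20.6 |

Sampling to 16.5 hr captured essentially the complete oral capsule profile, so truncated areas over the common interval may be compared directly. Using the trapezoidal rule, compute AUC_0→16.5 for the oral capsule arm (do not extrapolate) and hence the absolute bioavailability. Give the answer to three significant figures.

F = 0.546

Trapezoidal AUC_0→16.5 (oral capsule):
  [0→2]: (0.0+803.4)/2 × 2 = 803.4
  [2→8]: (803.4+185.8)/2 × 6 = 2967.6
  [8→9.5]: (185.8+126.0)/2 × 1.5 = 233.85
  [9.5→13.5]: (126.0+44.7)/2 × 4 = 341.4
  [13.5→15.5]: (44.7+26.6)/2 × 2 = 71.3
  [15.5→16.5]: (26.6+20.6)/2 × 1 = 23.6
  Sum = 4441.15 µg/L·hr
F = (AUC_ev/D_ev)/(AUC_iv/D_iv) = (4441.15/50)/(4070/25) = 88.823/162.8 = 0.5456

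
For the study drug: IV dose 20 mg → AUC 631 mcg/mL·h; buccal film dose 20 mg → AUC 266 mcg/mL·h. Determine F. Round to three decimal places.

F = 0.422

F = (AUC_ev / D_ev) / (AUC_iv / D_iv)
  = (266/20) / (631/20)
  = 13.3 / 31.55 = 0.4216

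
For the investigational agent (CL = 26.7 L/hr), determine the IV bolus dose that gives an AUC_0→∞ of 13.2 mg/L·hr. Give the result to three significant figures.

Dose = 352 mg

Dose_iv = CL × AUC_0→∞
     = 26.7 × 13.2 = 352.44 mg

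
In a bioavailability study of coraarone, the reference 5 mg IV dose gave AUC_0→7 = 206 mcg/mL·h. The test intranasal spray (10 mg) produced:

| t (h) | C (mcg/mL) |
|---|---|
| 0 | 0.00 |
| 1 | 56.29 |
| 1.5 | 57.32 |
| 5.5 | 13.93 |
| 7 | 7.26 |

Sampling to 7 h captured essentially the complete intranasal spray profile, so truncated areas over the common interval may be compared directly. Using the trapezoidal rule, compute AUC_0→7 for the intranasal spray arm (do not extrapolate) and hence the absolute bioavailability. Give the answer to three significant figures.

Trapezoidal AUC_0→7 (intranasal spray):
  [0→1]: (0.00+56.29)/2 × 1 = 28.145
  [1→1.5]: (56.29+57.32)/2 × 0.5 = 28.4025
  [1.5→5.5]: (57.32+13.93)/2 × 4 = 142.5
  [5.5→7]: (13.93+7.26)/2 × 1.5 = 15.8925
  Sum = 214.94 mcg/mL·h
F = (AUC_ev/D_ev)/(AUC_iv/D_iv) = (214.94/10)/(206/5) = 21.494/41.2 = 0.5217

F = 0.522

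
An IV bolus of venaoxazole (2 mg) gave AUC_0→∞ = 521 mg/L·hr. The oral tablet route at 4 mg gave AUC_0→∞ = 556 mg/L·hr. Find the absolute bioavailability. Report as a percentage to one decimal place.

F = 53.4%

F = (AUC_ev / D_ev) / (AUC_iv / D_iv)
  = (556/4) / (521/2)
  = 139 / 260.5 = 0.5336
  = 53.36%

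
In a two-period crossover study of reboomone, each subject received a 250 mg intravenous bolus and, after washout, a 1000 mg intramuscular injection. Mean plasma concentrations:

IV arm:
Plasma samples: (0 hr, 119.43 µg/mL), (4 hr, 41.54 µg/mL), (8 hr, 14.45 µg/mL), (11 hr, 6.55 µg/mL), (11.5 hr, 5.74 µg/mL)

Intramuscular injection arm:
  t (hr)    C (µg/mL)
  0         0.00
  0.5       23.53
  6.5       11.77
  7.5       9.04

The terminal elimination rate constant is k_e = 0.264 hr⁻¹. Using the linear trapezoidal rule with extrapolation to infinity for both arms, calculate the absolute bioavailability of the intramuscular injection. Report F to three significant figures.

Trapezoidal AUC_0→11.5 (IV):
  [0→4]: (119.43+41.54)/2 × 4 = 321.94
  [4→8]: (41.54+14.45)/2 × 4 = 111.98
  [8→11]: (14.45+6.55)/2 × 3 = 31.5
  [11→11.5]: (6.55+5.74)/2 × 0.5 = 3.0725
  Sum = 468.4925 µg/mL·hr
IV tail: 5.74/0.264 = 21.742; AUC_iv,0→∞ = 468.4925 + 21.742 = 490.2345 µg/mL·hr
Trapezoidal AUC_0→7.5 (intramuscular injection):
  [0→0.5]: (0.00+23.53)/2 × 0.5 = 5.8825
  [0.5→6.5]: (23.53+11.77)/2 × 6 = 105.9
  [6.5→7.5]: (11.77+9.04)/2 × 1 = 10.405
  Sum = 122.1875 µg/mL·hr
intramuscular injection tail: 9.04/0.264 = 34.242; AUC_ev,0→∞ = 122.1875 + 34.242 = 156.4295 µg/mL·hr
F = (AUC_ev/D_ev)/(AUC_iv/D_iv) = (156.4295/1000)/(490.2345/250) = 0.1564295/1.960938 = 0.0798

F = 0.0798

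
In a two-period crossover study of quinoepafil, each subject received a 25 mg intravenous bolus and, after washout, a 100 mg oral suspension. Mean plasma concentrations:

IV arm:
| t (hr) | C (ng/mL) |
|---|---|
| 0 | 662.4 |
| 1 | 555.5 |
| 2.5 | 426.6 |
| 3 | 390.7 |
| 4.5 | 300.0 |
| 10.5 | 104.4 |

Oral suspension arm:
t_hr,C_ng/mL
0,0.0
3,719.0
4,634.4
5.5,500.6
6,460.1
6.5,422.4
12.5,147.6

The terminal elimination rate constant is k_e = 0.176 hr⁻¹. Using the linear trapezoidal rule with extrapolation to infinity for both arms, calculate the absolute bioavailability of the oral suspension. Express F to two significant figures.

F = 0.36

Trapezoidal AUC_0→10.5 (IV):
  [0→1]: (662.4+555.5)/2 × 1 = 608.95
  [1→2.5]: (555.5+426.6)/2 × 1.5 = 736.575
  [2.5→3]: (426.6+390.7)/2 × 0.5 = 204.325
  [3→4.5]: (390.7+300.0)/2 × 1.5 = 518.025
  [4.5→10.5]: (300.0+104.4)/2 × 6 = 1213.2
  Sum = 3281.075 ng/mL·hr
IV tail: 104.4/0.176 = 593.182; AUC_iv,0→∞ = 3281.075 + 593.182 = 3874.257 ng/mL·hr
Trapezoidal AUC_0→12.5 (oral suspension):
  [0→3]: (0.0+719.0)/2 × 3 = 1078.5
  [3→4]: (719.0+634.4)/2 × 1 = 676.7
  [4→5.5]: (634.4+500.6)/2 × 1.5 = 851.25
  [5.5→6]: (500.6+460.1)/2 × 0.5 = 240.175
  [6→6.5]: (460.1+422.4)/2 × 0.5 = 220.625
  [6.5→12.5]: (422.4+147.6)/2 × 6 = 1710.0
  Sum = 4777.25 ng/mL·hr
oral suspension tail: 147.6/0.176 = 838.636; AUC_ev,0→∞ = 4777.25 + 838.636 = 5615.886 ng/mL·hr
F = (AUC_ev/D_ev)/(AUC_iv/D_iv) = (5615.886/100)/(3874.257/25) = 56.15886/154.97028 = 0.3624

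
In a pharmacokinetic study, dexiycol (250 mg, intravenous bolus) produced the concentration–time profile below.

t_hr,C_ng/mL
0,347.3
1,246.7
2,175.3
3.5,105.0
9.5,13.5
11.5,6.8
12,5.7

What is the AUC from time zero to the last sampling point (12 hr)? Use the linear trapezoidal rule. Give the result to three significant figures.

Trapezoidal AUC_0→12:
  [0→1]: (347.3+246.7)/2 × 1 = 297.0
  [1→2]: (246.7+175.3)/2 × 1 = 211.0
  [2→3.5]: (175.3+105.0)/2 × 1.5 = 210.225
  [3.5→9.5]: (105.0+13.5)/2 × 6 = 355.5
  [9.5→11.5]: (13.5+6.8)/2 × 2 = 20.3
  [11.5→12]: (6.8+5.7)/2 × 0.5 = 3.125
  Sum = 1097.15 ng/mL·hr

AUC = 1100 ng/mL·hr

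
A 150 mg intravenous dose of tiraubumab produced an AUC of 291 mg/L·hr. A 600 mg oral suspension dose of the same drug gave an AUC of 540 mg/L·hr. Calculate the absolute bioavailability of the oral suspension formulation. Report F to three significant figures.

F = 0.464

F = (AUC_ev / D_ev) / (AUC_iv / D_iv)
  = (540/600) / (291/150)
  = 0.9 / 1.94 = 0.4639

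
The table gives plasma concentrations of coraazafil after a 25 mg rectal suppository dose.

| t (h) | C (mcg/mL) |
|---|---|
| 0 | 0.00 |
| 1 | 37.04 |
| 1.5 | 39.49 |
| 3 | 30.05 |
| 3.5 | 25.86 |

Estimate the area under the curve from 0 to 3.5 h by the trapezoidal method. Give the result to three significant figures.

Trapezoidal AUC_0→3.5:
  [0→1]: (0.00+37.04)/2 × 1 = 18.52
  [1→1.5]: (37.04+39.49)/2 × 0.5 = 19.1325
  [1.5→3]: (39.49+30.05)/2 × 1.5 = 52.155
  [3→3.5]: (30.05+25.86)/2 × 0.5 = 13.9775
  Sum = 103.785 mcg/mL·h

AUC = 104 mcg/mL·h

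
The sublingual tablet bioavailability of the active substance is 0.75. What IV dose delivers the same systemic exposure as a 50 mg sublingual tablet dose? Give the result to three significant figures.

Systemic exposure from an extravascular dose = F × D_ev, so the equivalent IV dose is F × D_ev.
D_iv = F × D_ev = 0.75 × 50 = 37.5 mg

D_iv = 37.5 mg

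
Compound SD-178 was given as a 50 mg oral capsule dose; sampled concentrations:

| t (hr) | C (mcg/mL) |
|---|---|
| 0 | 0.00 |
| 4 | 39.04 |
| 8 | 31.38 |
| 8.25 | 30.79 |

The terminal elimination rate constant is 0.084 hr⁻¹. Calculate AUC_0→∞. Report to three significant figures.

Trapezoidal AUC_0→8.25:
  [0→4]: (0.00+39.04)/2 × 4 = 78.08
  [4→8]: (39.04+31.38)/2 × 4 = 140.84
  [8→8.25]: (31.38+30.79)/2 × 0.25 = 7.77125
  Sum = 226.69125 mcg/mL·hr
Extrapolated tail: C_last / k_e = 30.79 / 0.084 = 366.548
AUC_0→∞ = 226.69125 + 366.548 = 593.23925 mcg/mL·hr

AUC = 593 mcg/mL·hr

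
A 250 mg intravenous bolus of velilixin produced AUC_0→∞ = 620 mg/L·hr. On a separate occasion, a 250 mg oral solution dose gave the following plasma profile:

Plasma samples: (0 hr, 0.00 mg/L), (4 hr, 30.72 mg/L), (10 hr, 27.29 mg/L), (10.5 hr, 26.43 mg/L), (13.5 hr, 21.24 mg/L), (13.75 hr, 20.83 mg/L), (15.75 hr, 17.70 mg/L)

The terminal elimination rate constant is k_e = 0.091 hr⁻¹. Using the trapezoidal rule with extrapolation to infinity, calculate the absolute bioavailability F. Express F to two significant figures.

F = 0.90

Trapezoidal AUC_0→15.75 (oral solution):
  [0→4]: (0.00+30.72)/2 × 4 = 61.44
  [4→10]: (30.72+27.29)/2 × 6 = 174.03
  [10→10.5]: (27.29+26.43)/2 × 0.5 = 13.43
  [10.5→13.5]: (26.43+21.24)/2 × 3 = 71.505
  [13.5→13.75]: (21.24+20.83)/2 × 0.25 = 5.25875
  [13.75→15.75]: (20.83+17.70)/2 × 2 = 38.53
  Sum = 364.19375 mg/L·hr
Tail: C_last/k_e = 17.70/0.091 = 194.505
AUC_0→∞ (oral solution) = 364.19375 + 194.505 = 558.69875 mg/L·hr
F = (AUC_ev/D_ev)/(AUC_iv/D_iv) = (558.69875/250)/(620/250) = 2.234795/2.48 = 0.9011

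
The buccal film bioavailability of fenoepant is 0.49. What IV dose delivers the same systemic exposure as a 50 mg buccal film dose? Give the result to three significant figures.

Systemic exposure from an extravascular dose = F × D_ev, so the equivalent IV dose is F × D_ev.
D_iv = F × D_ev = 0.49 × 50 = 24.5 mg

D_iv = 24.5 mg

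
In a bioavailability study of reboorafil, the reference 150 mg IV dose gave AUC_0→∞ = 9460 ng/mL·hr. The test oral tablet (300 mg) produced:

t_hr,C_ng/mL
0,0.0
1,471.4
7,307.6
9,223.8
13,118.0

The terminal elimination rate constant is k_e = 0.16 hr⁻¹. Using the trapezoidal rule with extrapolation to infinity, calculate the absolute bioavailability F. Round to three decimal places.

F = 0.239

Trapezoidal AUC_0→13 (oral tablet):
  [0→1]: (0.0+471.4)/2 × 1 = 235.7
  [1→7]: (471.4+307.6)/2 × 6 = 2337.0
  [7→9]: (307.6+223.8)/2 × 2 = 531.4
  [9→13]: (223.8+118.0)/2 × 4 = 683.6
  Sum = 3787.7 ng/mL·hr
Tail: C_last/k_e = 118.0/0.16 = 737.500
AUC_0→∞ (oral tablet) = 3787.7 + 737.500 = 4525.2 ng/mL·hr
F = (AUC_ev/D_ev)/(AUC_iv/D_iv) = (4525.2/300)/(9460/150) = 15.084/63.0667 = 0.2392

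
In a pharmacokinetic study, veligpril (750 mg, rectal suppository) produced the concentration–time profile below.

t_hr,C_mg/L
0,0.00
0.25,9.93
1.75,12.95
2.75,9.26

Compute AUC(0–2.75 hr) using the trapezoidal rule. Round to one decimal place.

AUC = 29.5 mg/L·hr

Trapezoidal AUC_0→2.75:
  [0→0.25]: (0.00+9.93)/2 × 0.25 = 1.24125
  [0.25→1.75]: (9.93+12.95)/2 × 1.5 = 17.16
  [1.75→2.75]: (12.95+9.26)/2 × 1 = 11.105
  Sum = 29.50625 mg/L·hr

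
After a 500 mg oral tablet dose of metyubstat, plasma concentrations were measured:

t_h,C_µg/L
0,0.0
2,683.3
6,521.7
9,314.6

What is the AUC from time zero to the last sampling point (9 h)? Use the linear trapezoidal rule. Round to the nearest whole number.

Trapezoidal AUC_0→9:
  [0→2]: (0.0+683.3)/2 × 2 = 683.3
  [2→6]: (683.3+521.7)/2 × 4 = 2410.0
  [6→9]: (521.7+314.6)/2 × 3 = 1254.45
  Sum = 4347.75 µg/L·h

AUC = 4348 µg/L·h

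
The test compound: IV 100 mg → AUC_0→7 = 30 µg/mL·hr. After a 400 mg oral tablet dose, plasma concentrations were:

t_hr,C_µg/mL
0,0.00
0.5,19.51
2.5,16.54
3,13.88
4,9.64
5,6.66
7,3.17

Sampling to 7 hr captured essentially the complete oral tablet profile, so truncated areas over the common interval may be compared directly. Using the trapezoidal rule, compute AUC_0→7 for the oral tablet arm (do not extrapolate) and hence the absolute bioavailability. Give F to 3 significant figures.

F = 0.652

Trapezoidal AUC_0→7 (oral tablet):
  [0→0.5]: (0.00+19.51)/2 × 0.5 = 4.8775
  [0.5→2.5]: (19.51+16.54)/2 × 2 = 36.05
  [2.5→3]: (16.54+13.88)/2 × 0.5 = 7.605
  [3→4]: (13.88+9.64)/2 × 1 = 11.76
  [4→5]: (9.64+6.66)/2 × 1 = 8.15
  [5→7]: (6.66+3.17)/2 × 2 = 9.83
  Sum = 78.2725 µg/mL·hr
F = (AUC_ev/D_ev)/(AUC_iv/D_iv) = (78.2725/400)/(30/100) = 0.19568125/0.3 = 0.6523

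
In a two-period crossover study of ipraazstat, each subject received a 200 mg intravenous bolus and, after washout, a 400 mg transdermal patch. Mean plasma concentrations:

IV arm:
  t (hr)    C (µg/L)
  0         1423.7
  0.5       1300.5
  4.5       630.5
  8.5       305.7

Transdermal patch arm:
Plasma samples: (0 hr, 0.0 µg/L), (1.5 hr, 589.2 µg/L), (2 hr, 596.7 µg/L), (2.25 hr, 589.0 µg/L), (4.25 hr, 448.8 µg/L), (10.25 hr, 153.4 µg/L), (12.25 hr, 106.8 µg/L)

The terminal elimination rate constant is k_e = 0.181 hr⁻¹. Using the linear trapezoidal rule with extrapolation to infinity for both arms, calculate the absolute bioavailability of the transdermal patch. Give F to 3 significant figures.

Trapezoidal AUC_0→8.5 (IV):
  [0→0.5]: (1423.7+1300.5)/2 × 0.5 = 681.05
  [0.5→4.5]: (1300.5+630.5)/2 × 4 = 3862.0
  [4.5→8.5]: (630.5+305.7)/2 × 4 = 1872.4
  Sum = 6415.45 µg/L·hr
IV tail: 305.7/0.181 = 1688.950; AUC_iv,0→∞ = 6415.45 + 1688.950 = 8104.4 µg/L·hr
Trapezoidal AUC_0→12.25 (transdermal patch):
  [0→1.5]: (0.0+589.2)/2 × 1.5 = 441.9
  [1.5→2]: (589.2+596.7)/2 × 0.5 = 296.475
  [2→2.25]: (596.7+589.0)/2 × 0.25 = 148.2125
  [2.25→4.25]: (589.0+448.8)/2 × 2 = 1037.8
  [4.25→10.25]: (448.8+153.4)/2 × 6 = 1806.6
  [10.25→12.25]: (153.4+106.8)/2 × 2 = 260.2
  Sum = 3991.1875 µg/L·hr
transdermal patch tail: 106.8/0.181 = 590.055; AUC_ev,0→∞ = 3991.1875 + 590.055 = 4581.2425 µg/L·hr
F = (AUC_ev/D_ev)/(AUC_iv/D_iv) = (4581.2425/400)/(8104.4/200) = 11.4531/40.522 = 0.2826

F = 0.283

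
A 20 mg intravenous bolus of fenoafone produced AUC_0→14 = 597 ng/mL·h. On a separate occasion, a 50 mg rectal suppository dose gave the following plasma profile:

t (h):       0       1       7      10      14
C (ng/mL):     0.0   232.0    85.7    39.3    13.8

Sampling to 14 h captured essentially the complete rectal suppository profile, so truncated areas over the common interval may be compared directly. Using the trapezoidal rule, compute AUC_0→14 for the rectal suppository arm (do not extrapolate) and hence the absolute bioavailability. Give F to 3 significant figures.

Trapezoidal AUC_0→14 (rectal suppository):
  [0→1]: (0.0+232.0)/2 × 1 = 116.0
  [1→7]: (232.0+85.7)/2 × 6 = 953.1
  [7→10]: (85.7+39.3)/2 × 3 = 187.5
  [10→14]: (39.3+13.8)/2 × 4 = 106.2
  Sum = 1362.8 ng/mL·h
F = (AUC_ev/D_ev)/(AUC_iv/D_iv) = (1362.8/50)/(597/20) = 27.256/29.85 = 0.9131

F = 0.913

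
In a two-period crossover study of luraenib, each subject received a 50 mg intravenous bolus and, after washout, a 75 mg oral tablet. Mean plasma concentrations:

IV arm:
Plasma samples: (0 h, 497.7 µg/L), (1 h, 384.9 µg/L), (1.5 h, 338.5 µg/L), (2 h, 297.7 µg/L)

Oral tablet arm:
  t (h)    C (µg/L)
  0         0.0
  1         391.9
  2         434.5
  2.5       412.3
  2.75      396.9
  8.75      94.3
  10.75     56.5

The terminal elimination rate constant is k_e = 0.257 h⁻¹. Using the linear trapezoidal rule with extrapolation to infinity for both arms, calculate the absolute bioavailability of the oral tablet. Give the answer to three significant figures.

Trapezoidal AUC_0→2 (IV):
  [0→1]: (497.7+384.9)/2 × 1 = 441.3
  [1→1.5]: (384.9+338.5)/2 × 0.5 = 180.85
  [1.5→2]: (338.5+297.7)/2 × 0.5 = 159.05
  Sum = 781.2 µg/L·h
IV tail: 297.7/0.257 = 1158.366; AUC_iv,0→∞ = 781.2 + 1158.366 = 1939.566 µg/L·h
Trapezoidal AUC_0→10.75 (oral tablet):
  [0→1]: (0.0+391.9)/2 × 1 = 195.95
  [1→2]: (391.9+434.5)/2 × 1 = 413.2
  [2→2.5]: (434.5+412.3)/2 × 0.5 = 211.7
  [2.5→2.75]: (412.3+396.9)/2 × 0.25 = 101.15
  [2.75→8.75]: (396.9+94.3)/2 × 6 = 1473.6
  [8.75→10.75]: (94.3+56.5)/2 × 2 = 150.8
  Sum = 2546.4 µg/L·h
oral tablet tail: 56.5/0.257 = 219.844; AUC_ev,0→∞ = 2546.4 + 219.844 = 2766.244 µg/L·h
F = (AUC_ev/D_ev)/(AUC_iv/D_iv) = (2766.244/75)/(1939.566/50) = 36.8833/38.79132 = 0.9508

F = 0.951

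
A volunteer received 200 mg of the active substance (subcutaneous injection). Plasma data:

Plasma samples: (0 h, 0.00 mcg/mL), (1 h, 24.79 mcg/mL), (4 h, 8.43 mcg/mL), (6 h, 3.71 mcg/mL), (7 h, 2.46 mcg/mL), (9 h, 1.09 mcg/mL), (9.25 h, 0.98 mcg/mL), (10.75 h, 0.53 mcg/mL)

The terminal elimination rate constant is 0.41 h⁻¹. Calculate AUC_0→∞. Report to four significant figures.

Trapezoidal AUC_0→10.75:
  [0→1]: (0.00+24.79)/2 × 1 = 12.395
  [1→4]: (24.79+8.43)/2 × 3 = 49.83
  [4→6]: (8.43+3.71)/2 × 2 = 12.14
  [6→7]: (3.71+2.46)/2 × 1 = 3.085
  [7→9]: (2.46+1.09)/2 × 2 = 3.55
  [9→9.25]: (1.09+0.98)/2 × 0.25 = 0.25875
  [9.25→10.75]: (0.98+0.53)/2 × 1.5 = 1.1325
  Sum = 82.39125 mcg/mL·h
Extrapolated tail: C_last / k_e = 0.53 / 0.41 = 1.293
AUC_0→∞ = 82.39125 + 1.293 = 83.68425 mcg/mL·h

AUC = 83.68 mcg/mL·h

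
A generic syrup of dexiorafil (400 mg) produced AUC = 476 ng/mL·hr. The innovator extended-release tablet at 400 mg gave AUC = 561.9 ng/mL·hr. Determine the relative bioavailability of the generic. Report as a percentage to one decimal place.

F_rel = (AUC_test/D_test) / (AUC_ref/D_ref)
      = (476/400) / (561.9/400)
      = 1.19 / 1.40475 = 0.8471 = 84.71%

F_rel = 84.7%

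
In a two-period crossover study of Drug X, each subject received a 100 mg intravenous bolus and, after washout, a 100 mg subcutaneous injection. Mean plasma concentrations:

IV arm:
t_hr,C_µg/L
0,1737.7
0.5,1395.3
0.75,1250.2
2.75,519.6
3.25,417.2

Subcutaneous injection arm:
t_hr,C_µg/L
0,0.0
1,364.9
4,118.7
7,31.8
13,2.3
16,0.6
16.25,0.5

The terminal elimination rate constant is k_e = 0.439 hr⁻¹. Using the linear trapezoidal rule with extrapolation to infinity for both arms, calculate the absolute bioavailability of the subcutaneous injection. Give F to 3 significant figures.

Trapezoidal AUC_0→3.25 (IV):
  [0→0.5]: (1737.7+1395.3)/2 × 0.5 = 783.25
  [0.5→0.75]: (1395.3+1250.2)/2 × 0.25 = 330.6875
  [0.75→2.75]: (1250.2+519.6)/2 × 2 = 1769.8
  [2.75→3.25]: (519.6+417.2)/2 × 0.5 = 234.2
  Sum = 3117.9375 µg/L·hr
IV tail: 417.2/0.439 = 950.342; AUC_iv,0→∞ = 3117.9375 + 950.342 = 4068.2795 µg/L·hr
Trapezoidal AUC_0→16.25 (subcutaneous injection):
  [0→1]: (0.0+364.9)/2 × 1 = 182.45
  [1→4]: (364.9+118.7)/2 × 3 = 725.4
  [4→7]: (118.7+31.8)/2 × 3 = 225.75
  [7→13]: (31.8+2.3)/2 × 6 = 102.3
  [13→16]: (2.3+0.6)/2 × 3 = 4.35
  [16→16.25]: (0.6+0.5)/2 × 0.25 = 0.1375
  Sum = 1240.3875 µg/L·hr
subcutaneous injection tail: 0.5/0.439 = 1.139; AUC_ev,0→∞ = 1240.3875 + 1.139 = 1241.5265 µg/L·hr
F = (AUC_ev/D_ev)/(AUC_iv/D_iv) = (1241.5265/100)/(4068.2795/100) = 12.415265/40.682795 = 0.3052

F = 0.305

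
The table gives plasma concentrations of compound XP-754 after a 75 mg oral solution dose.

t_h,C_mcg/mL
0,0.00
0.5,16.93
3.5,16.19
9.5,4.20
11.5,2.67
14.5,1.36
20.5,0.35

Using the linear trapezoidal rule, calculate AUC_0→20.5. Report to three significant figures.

Trapezoidal AUC_0→20.5:
  [0→0.5]: (0.00+16.93)/2 × 0.5 = 4.2325
  [0.5→3.5]: (16.93+16.19)/2 × 3 = 49.68
  [3.5→9.5]: (16.19+4.20)/2 × 6 = 61.17
  [9.5→11.5]: (4.20+2.67)/2 × 2 = 6.87
  [11.5→14.5]: (2.67+1.36)/2 × 3 = 6.045
  [14.5→20.5]: (1.36+0.35)/2 × 6 = 5.13
  Sum = 133.1275 mcg/mL·h

AUC = 133 mcg/mL·h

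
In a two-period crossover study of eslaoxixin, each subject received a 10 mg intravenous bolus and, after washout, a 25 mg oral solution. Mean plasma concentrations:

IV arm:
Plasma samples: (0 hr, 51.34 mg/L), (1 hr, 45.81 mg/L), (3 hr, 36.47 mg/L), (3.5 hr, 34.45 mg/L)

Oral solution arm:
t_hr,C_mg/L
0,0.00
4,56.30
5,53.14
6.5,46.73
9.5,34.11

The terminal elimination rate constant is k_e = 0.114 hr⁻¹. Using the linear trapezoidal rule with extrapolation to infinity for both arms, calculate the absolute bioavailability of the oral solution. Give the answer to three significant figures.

Trapezoidal AUC_0→3.5 (IV):
  [0→1]: (51.34+45.81)/2 × 1 = 48.575
  [1→3]: (45.81+36.47)/2 × 2 = 82.28
  [3→3.5]: (36.47+34.45)/2 × 0.5 = 17.73
  Sum = 148.585 mg/L·hr
IV tail: 34.45/0.114 = 302.193; AUC_iv,0→∞ = 148.585 + 302.193 = 450.778 mg/L·hr
Trapezoidal AUC_0→9.5 (oral solution):
  [0→4]: (0.00+56.30)/2 × 4 = 112.6
  [4→5]: (56.30+53.14)/2 × 1 = 54.72
  [5→6.5]: (53.14+46.73)/2 × 1.5 = 74.9025
  [6.5→9.5]: (46.73+34.11)/2 × 3 = 121.26
  Sum = 363.4825 mg/L·hr
oral solution tail: 34.11/0.114 = 299.211; AUC_ev,0→∞ = 363.4825 + 299.211 = 662.6935 mg/L·hr
F = (AUC_ev/D_ev)/(AUC_iv/D_iv) = (662.6935/25)/(450.778/10) = 26.50774/45.0778 = 0.5880

F = 0.588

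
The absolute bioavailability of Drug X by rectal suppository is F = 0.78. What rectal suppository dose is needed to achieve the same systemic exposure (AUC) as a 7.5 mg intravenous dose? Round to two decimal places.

D_rectal = 9.62 mg

For equal systemic exposure: F × D_ev = D_iv
D_ev = D_iv / F = 7.5 / 0.78 = 9.61538 mg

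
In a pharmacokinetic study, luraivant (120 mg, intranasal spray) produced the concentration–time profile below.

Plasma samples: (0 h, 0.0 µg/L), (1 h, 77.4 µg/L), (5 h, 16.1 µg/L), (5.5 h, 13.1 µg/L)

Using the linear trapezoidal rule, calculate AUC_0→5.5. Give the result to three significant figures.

AUC = 233 µg/L·h

Trapezoidal AUC_0→5.5:
  [0→1]: (0.0+77.4)/2 × 1 = 38.7
  [1→5]: (77.4+16.1)/2 × 4 = 187.0
  [5→5.5]: (16.1+13.1)/2 × 0.5 = 7.3
  Sum = 233.0 µg/L·h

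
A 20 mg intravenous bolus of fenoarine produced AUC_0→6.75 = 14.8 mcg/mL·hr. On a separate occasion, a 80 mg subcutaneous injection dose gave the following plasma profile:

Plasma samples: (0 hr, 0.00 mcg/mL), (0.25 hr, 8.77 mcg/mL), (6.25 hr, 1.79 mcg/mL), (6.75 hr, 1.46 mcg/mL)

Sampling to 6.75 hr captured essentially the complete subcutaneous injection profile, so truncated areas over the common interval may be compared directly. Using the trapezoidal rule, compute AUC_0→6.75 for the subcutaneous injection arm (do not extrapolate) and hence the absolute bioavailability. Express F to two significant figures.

F = 0.57

Trapezoidal AUC_0→6.75 (subcutaneous injection):
  [0→0.25]: (0.00+8.77)/2 × 0.25 = 1.09625
  [0.25→6.25]: (8.77+1.79)/2 × 6 = 31.68
  [6.25→6.75]: (1.79+1.46)/2 × 0.5 = 0.8125
  Sum = 33.58875 mcg/mL·hr
F = (AUC_ev/D_ev)/(AUC_iv/D_iv) = (33.58875/80)/(14.8/20) = 0.419859/0.74 = 0.5674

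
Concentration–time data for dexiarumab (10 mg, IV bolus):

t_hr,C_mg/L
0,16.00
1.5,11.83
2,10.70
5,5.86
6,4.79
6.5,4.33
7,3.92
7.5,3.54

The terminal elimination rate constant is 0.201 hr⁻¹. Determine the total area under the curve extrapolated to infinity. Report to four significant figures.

Trapezoidal AUC_0→7.5:
  [0→1.5]: (16.00+11.83)/2 × 1.5 = 20.8725
  [1.5→2]: (11.83+10.70)/2 × 0.5 = 5.6325
  [2→5]: (10.70+5.86)/2 × 3 = 24.84
  [5→6]: (5.86+4.79)/2 × 1 = 5.325
  [6→6.5]: (4.79+4.33)/2 × 0.5 = 2.28
  [6.5→7]: (4.33+3.92)/2 × 0.5 = 2.0625
  [7→7.5]: (3.92+3.54)/2 × 0.5 = 1.865
  Sum = 62.8775 mg/L·hr
Extrapolated tail: C_last / k_e = 3.54 / 0.201 = 17.612
AUC_0→∞ = 62.8775 + 17.612 = 80.4895 mg/L·hr

AUC = 80.49 mg/L·hr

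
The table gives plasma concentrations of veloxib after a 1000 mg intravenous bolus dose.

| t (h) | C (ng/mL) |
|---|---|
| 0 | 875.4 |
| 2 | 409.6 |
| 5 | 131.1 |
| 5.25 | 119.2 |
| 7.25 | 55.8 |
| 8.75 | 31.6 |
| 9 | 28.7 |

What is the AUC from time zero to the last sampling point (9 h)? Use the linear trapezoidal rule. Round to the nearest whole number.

AUC = 2375 ng/mL·h

Trapezoidal AUC_0→9:
  [0→2]: (875.4+409.6)/2 × 2 = 1285.0
  [2→5]: (409.6+131.1)/2 × 3 = 811.05
  [5→5.25]: (131.1+119.2)/2 × 0.25 = 31.2875
  [5.25→7.25]: (119.2+55.8)/2 × 2 = 175.0
  [7.25→8.75]: (55.8+31.6)/2 × 1.5 = 65.55
  [8.75→9]: (31.6+28.7)/2 × 0.25 = 7.5375
  Sum = 2375.425 ng/mL·h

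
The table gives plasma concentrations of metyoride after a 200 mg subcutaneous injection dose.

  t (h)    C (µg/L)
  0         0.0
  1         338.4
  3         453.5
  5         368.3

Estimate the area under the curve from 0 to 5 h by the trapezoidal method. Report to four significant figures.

Trapezoidal AUC_0→5:
  [0→1]: (0.0+338.4)/2 × 1 = 169.2
  [1→3]: (338.4+453.5)/2 × 2 = 791.9
  [3→5]: (453.5+368.3)/2 × 2 = 821.8
  Sum = 1782.9 µg/L·h

AUC = 1783 µg/L·h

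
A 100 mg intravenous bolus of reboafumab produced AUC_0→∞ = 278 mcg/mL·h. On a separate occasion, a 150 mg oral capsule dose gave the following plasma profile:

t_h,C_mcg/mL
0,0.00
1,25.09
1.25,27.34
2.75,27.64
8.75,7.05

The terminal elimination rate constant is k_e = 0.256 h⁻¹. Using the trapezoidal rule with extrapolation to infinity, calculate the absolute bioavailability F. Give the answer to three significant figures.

Trapezoidal AUC_0→8.75 (oral capsule):
  [0→1]: (0.00+25.09)/2 × 1 = 12.545
  [1→1.25]: (25.09+27.34)/2 × 0.25 = 6.55375
  [1.25→2.75]: (27.34+27.64)/2 × 1.5 = 41.235
  [2.75→8.75]: (27.64+7.05)/2 × 6 = 104.07
  Sum = 164.40375 mcg/mL·h
Tail: C_last/k_e = 7.05/0.256 = 27.539
AUC_0→∞ (oral capsule) = 164.40375 + 27.539 = 191.94275 mcg/mL·h
F = (AUC_ev/D_ev)/(AUC_iv/D_iv) = (191.94275/150)/(278/100) = 1.27962/2.78 = 0.4603

F = 0.460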